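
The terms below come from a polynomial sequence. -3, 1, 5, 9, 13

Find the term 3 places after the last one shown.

First differences: 4 , 4 , 4 , 4
The first differences are constant (4).
13 + 4 = 17
17 + 4 = 21
21 + 4 = 25

25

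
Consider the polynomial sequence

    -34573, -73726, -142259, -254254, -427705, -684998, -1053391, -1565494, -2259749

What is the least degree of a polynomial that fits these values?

5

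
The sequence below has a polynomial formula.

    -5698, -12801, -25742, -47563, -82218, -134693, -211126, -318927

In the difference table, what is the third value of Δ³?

-4986

First differences: -7103, -12941, -21821, -34655, -52475, -76433, -107801
Second differences: -5838, -8880, -12834, -17820, -23958, -31368
Third differences: -3042, -3954, -4986, -6138, -7410
Fourth differences: -912, -1032, -1152, -1272
Fifth differences: -120, -120, -120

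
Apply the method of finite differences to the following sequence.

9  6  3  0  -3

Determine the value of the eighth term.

-12

-3, -3, -3, -3
Constant first difference = -3, so extend:
-3 − 3 = -6
-6 − 3 = -9
-9 − 3 = -12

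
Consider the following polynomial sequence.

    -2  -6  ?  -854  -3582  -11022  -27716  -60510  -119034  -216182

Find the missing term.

Using the last 7 terms:
Δ: -2728  -7440  -16694  -32794  -58524  -97148
Δ²: -4712  -9254  -16100  -25730  -38624
Δ³: -4542  -6846  -9630  -12894
Δ⁴: -2304  -2784  -3264
Δ⁵: -480  -480
Constant fifth difference = -480.
Extend backward: -2304 + 480 = -1824;  -4542 + 1824 = -2718;  -4712 + 2718 = -1994;  -2728 + 1994 = -734;  -854 + 734 = -120

-120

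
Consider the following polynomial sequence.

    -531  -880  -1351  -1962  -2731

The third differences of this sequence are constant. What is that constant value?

-18

First differences: -349, -471, -611, -769
Second differences: -122, -140, -158
Third differences: -18, -18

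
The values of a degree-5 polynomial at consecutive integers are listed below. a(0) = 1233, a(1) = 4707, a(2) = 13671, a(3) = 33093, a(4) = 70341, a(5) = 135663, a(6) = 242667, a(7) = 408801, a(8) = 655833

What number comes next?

First differences: 3474, 8964, 19422, 37248, 65322, 107004, 166134, 247032
Second differences: 5490, 10458, 17826, 28074, 41682, 59130, 80898
Third differences: 4968, 7368, 10248, 13608, 17448, 21768
Fourth differences: 2400, 2880, 3360, 3840, 4320
Fifth differences: 480, 480, 480, 480
The fifth differences are constant (480).
4320 + 480 = 4800;  21768 + 4800 = 26568;  80898 + 26568 = 107466;  247032 + 107466 = 354498;  655833 + 354498 = 1010331

1010331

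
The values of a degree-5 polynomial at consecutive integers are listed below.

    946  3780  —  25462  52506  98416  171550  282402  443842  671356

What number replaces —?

10822

Using the last 7 terms:
D1: 27044, 45910, 73134, 110852, 161440, 227514
D2: 18866, 27224, 37718, 50588, 66074
D3: 8358, 10494, 12870, 15486
D4: 2136, 2376, 2616
D5: 240, 240
Constant fifth difference = 240.
Extend backward: 2136 − 240 = 1896;  8358 − 1896 = 6462;  18866 − 6462 = 12404;  27044 − 12404 = 14640;  25462 − 14640 = 10822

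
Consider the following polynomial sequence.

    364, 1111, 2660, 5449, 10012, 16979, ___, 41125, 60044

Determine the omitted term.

27076

Using the first 6 terms:
D1: 747  1549  2789  4563  6967
D2: 802  1240  1774  2404
D3: 438  534  630
D4: 96  96
Constant fourth difference = 96.
Extend forward: 630 + 96 = 726;  2404 + 726 = 3130;  6967 + 3130 = 10097;  16979 + 10097 = 27076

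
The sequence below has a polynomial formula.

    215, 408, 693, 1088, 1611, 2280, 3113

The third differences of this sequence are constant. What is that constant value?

D1: 193, 285, 395, 523, 669, 833
D2: 92, 110, 128, 146, 164
D3: 18, 18, 18, 18

18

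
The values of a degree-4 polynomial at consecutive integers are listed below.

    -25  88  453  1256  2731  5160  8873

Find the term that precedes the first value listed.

113, 365, 803, 1475, 2429, 3713
252, 438, 672, 954, 1284
186, 234, 282, 330
48, 48, 48
The fourth differences are constant at 48.
Work back: 186 − 48 = 138;  252 − 138 = 114;  113 − 114 = -1;  -25 + 1 = -24

-24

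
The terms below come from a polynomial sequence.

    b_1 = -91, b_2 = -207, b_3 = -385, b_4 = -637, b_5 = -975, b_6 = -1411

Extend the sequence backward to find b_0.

-25

D1: -116  -178  -252  -338  -436
D2: -62  -74  -86  -98
D3: -12  -12  -12
The third differences are constant at -12.
Work back: -62 + 12 = -50;  -116 + 50 = -66;  -91 + 66 = -25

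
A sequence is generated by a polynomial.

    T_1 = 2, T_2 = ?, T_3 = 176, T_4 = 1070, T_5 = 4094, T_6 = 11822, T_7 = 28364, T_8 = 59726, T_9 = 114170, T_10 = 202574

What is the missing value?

Using the last 8 terms:
Δ: 894, 3024, 7728, 16542, 31362, 54444, 88404
Δ²: 2130, 4704, 8814, 14820, 23082, 33960
Δ³: 2574, 4110, 6006, 8262, 10878
Δ⁴: 1536, 1896, 2256, 2616
Δ⁵: 360, 360, 360
Constant fifth difference = 360.
Extend backward: 1536 − 360 = 1176;  2574 − 1176 = 1398;  2130 − 1398 = 732;  894 − 732 = 162;  176 − 162 = 14

14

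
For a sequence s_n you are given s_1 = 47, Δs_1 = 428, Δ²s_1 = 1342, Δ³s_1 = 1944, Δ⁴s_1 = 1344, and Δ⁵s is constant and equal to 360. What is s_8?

153865

Build the table forward from the leading diagonal:
Fifth differences: 360, 360, 360, 360, 360, 360, 360, 360
Fourth differences: 1344, 1704, 2064, 2424, 2784, 3144, 3504, 3864
Third differences: 1944, 3288, 4992, 7056, 9480, 12264, 15408, 18912
Second differences: 1342, 3286, 6574, 11566, 18622, 28102, 40366, 55774
First differences: 428, 1770, 5056, 11630, 23196, 41818, 69920, 110286
s: 47, 475, 2245, 7301, 18931, 42127, 83945, 153865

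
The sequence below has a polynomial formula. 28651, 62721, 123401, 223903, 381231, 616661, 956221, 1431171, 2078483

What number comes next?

2941321

Δ: 34070, 60680, 100502, 157328, 235430, 339560, 474950, 647312
Δ²: 26610, 39822, 56826, 78102, 104130, 135390, 172362
Δ³: 13212, 17004, 21276, 26028, 31260, 36972
Δ⁴: 3792, 4272, 4752, 5232, 5712
Δ⁵: 480, 480, 480, 480
Fifth differences constant at 480.
5712 + 480 = 6192;  36972 + 6192 = 43164;  172362 + 43164 = 215526;  647312 + 215526 = 862838;  2078483 + 862838 = 2941321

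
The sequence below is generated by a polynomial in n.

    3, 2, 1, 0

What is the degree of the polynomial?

1

D1: -1, -1, -1
The first differences are constant, so the polynomial has degree 1.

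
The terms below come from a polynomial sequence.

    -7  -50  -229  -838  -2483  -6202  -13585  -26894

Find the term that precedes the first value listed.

Δ: -43  -179  -609  -1645  -3719  -7383  -13309
Δ²: -136  -430  -1036  -2074  -3664  -5926
Δ³: -294  -606  -1038  -1590  -2262
Δ⁴: -312  -432  -552  -672
Δ⁵: -120  -120  -120
The fifth differences are constant at -120.
Work back: -312 + 120 = -192;  -294 + 192 = -102;  -136 + 102 = -34;  -43 + 34 = -9;  -7 + 9 = 2

2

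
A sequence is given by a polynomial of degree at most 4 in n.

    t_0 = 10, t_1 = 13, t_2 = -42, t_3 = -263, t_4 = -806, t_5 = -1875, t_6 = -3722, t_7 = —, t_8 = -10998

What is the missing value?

Using the first 7 terms:
D1: 3, -55, -221, -543, -1069, -1847
D2: -58, -166, -322, -526, -778
D3: -108, -156, -204, -252
D4: -48, -48, -48
Constant fourth difference = -48.
Extend forward: -252 − 48 = -300;  -778 − 300 = -1078;  -1847 − 1078 = -2925;  -3722 − 2925 = -6647

-6647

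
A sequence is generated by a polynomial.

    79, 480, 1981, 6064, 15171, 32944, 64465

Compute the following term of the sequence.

116496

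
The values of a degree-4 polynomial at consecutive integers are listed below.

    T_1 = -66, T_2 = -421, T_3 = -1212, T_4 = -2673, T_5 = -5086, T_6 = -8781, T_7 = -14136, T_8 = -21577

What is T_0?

39

D1: -355, -791, -1461, -2413, -3695, -5355, -7441
D2: -436, -670, -952, -1282, -1660, -2086
D3: -234, -282, -330, -378, -426
D4: -48, -48, -48, -48
The fourth differences are constant at -48.
Work back: -234 + 48 = -186;  -436 + 186 = -250;  -355 + 250 = -105;  -66 + 105 = 39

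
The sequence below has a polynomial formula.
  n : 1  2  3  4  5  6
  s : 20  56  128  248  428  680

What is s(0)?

8

D1: 36, 72, 120, 180, 252
D2: 36, 48, 60, 72
D3: 12, 12, 12
The third differences are constant at 12.
Work back: 36 − 12 = 24;  36 − 24 = 12;  20 − 12 = 8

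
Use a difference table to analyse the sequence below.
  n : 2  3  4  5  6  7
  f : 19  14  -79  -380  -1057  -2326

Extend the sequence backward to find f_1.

8

First differences: -5, -93, -301, -677, -1269
Second differences: -88, -208, -376, -592
Third differences: -120, -168, -216
Fourth differences: -48, -48
The fourth differences are constant at -48.
Work back: -120 + 48 = -72;  -88 + 72 = -16;  -5 + 16 = 11;  19 − 11 = 8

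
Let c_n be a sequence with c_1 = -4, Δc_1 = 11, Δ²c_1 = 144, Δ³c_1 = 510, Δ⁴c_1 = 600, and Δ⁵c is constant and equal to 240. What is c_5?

3544

Build the table forward from the leading diagonal:
D5: 240, 240, 240, 240, 240
D4: 600, 840, 1080, 1320, 1560
D3: 510, 1110, 1950, 3030, 4350
D2: 144, 654, 1764, 3714, 6744
D1: 11, 155, 809, 2573, 6287
c: -4, 7, 162, 971, 3544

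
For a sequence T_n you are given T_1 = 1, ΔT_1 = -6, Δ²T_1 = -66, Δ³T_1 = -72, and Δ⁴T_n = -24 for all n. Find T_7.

Build the table forward from the leading diagonal:
D4: -24  -24  -24  -24  -24  -24  -24
D3: -72  -96  -120  -144  -168  -192  -216
D2: -66  -138  -234  -354  -498  -666  -858
D1: -6  -72  -210  -444  -798  -1296  -1962
T: 1  -5  -77  -287  -731  -1529  -2825

-2825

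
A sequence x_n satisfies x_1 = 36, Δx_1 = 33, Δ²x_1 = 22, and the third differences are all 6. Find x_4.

207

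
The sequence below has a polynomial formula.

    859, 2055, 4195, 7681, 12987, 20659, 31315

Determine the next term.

45645

First differences: 1196, 2140, 3486, 5306, 7672, 10656
Second differences: 944, 1346, 1820, 2366, 2984
Third differences: 402, 474, 546, 618
Fourth differences: 72, 72, 72
The fourth differences are constant (72).
618 + 72 = 690;  2984 + 690 = 3674;  10656 + 3674 = 14330;  31315 + 14330 = 45645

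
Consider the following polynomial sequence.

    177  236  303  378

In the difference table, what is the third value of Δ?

D1: 59, 67, 75
D2: 8, 8

75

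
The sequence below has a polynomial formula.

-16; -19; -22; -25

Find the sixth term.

D1: -3, -3, -3
Constant first difference = -3, so extend:
-25 − 3 = -28
-28 − 3 = -31

-31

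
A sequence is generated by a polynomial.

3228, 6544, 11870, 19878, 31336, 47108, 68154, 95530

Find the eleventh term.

227638

3316, 5326, 8008, 11458, 15772, 21046, 27376
2010, 2682, 3450, 4314, 5274, 6330
672, 768, 864, 960, 1056
96, 96, 96, 96
Constant fourth difference = 96, so extend:
1056 + 96 = 1152;  6330 + 1152 = 7482;  27376 + 7482 = 34858;  95530 + 34858 = 130388
1152 + 96 = 1248;  7482 + 1248 = 8730;  34858 + 8730 = 43588;  130388 + 43588 = 173976
1248 + 96 = 1344;  8730 + 1344 = 10074;  43588 + 10074 = 53662;  173976 + 53662 = 227638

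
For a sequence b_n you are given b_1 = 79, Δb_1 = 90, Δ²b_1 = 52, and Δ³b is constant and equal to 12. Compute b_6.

Build the table forward from the leading diagonal:
Δ³: 12, 12, 12, 12, 12, 12
Δ²: 52, 64, 76, 88, 100, 112
Δ: 90, 142, 206, 282, 370, 470
b: 79, 169, 311, 517, 799, 1169

1169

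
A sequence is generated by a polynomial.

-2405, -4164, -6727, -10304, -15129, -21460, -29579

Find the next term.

-1759 , -2563 , -3577 , -4825 , -6331 , -8119
-804 , -1014 , -1248 , -1506 , -1788
-210 , -234 , -258 , -282
-24 , -24 , -24
Constant fourth difference = -24, so extend:
-282 − 24 = -306;  -1788 − 306 = -2094;  -8119 − 2094 = -10213;  -29579 − 10213 = -39792

-39792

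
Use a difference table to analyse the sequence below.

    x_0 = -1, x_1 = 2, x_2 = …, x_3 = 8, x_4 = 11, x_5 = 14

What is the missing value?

Using the last 3 terms:
3, 3
Constant first difference = 3.
Extend backward: 8 − 3 = 5

5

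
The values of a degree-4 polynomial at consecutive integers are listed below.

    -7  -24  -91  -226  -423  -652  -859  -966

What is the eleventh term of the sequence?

-17  -67  -135  -197  -229  -207  -107
-50  -68  -62  -32  22  100
-18  6  30  54  78
24  24  24  24
Constant fourth difference = 24, so extend:
78 + 24 = 102;  100 + 102 = 202;  -107 + 202 = 95;  -966 + 95 = -871
102 + 24 = 126;  202 + 126 = 328;  95 + 328 = 423;  -871 + 423 = -448
126 + 24 = 150;  328 + 150 = 478;  423 + 478 = 901;  -448 + 901 = 453

453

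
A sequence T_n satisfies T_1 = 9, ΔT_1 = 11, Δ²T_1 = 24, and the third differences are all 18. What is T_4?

Build the table forward from the leading diagonal:
Δ³: 18  18  18  18
Δ²: 24  42  60  78
Δ: 11  35  77  137
T: 9  20  55  132

132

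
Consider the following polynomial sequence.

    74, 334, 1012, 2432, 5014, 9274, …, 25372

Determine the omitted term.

15824

Using the first 6 terms:
D1: 260  678  1420  2582  4260
D2: 418  742  1162  1678
D3: 324  420  516
D4: 96  96
Constant fourth difference = 96.
Extend forward: 516 + 96 = 612;  1678 + 612 = 2290;  4260 + 2290 = 6550;  9274 + 6550 = 15824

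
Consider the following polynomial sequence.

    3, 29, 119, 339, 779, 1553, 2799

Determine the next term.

4679

First differences: 26, 90, 220, 440, 774, 1246
Second differences: 64, 130, 220, 334, 472
Third differences: 66, 90, 114, 138
Fourth differences: 24, 24, 24
Fourth differences constant at 24.
138 + 24 = 162;  472 + 162 = 634;  1246 + 634 = 1880;  2799 + 1880 = 4679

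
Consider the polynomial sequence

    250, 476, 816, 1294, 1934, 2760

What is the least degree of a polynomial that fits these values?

3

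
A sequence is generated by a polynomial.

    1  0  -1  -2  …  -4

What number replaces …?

-3

Using the first 4 terms:
D1: -1, -1, -1
Constant first difference = -1.
Extend forward: -2 − 1 = -3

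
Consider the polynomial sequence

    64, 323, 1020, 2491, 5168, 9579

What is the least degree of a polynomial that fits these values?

4

Δ: 259, 697, 1471, 2677, 4411
Δ²: 438, 774, 1206, 1734
Δ³: 336, 432, 528
Δ⁴: 96, 96
The fourth differences are constant, so the polynomial has degree 4.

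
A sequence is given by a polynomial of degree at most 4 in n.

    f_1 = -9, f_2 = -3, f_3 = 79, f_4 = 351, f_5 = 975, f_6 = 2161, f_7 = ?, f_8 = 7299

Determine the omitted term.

Using the first 6 terms:
First differences: 6, 82, 272, 624, 1186
Second differences: 76, 190, 352, 562
Third differences: 114, 162, 210
Fourth differences: 48, 48
Constant fourth difference = 48.
Extend forward: 210 + 48 = 258;  562 + 258 = 820;  1186 + 820 = 2006;  2161 + 2006 = 4167

4167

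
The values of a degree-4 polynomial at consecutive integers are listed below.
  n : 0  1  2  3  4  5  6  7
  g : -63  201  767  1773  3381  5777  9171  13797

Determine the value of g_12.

65277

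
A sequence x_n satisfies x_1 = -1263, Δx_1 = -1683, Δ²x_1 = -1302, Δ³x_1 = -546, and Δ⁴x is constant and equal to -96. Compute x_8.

-62856

Build the table forward from the leading diagonal:
Δ⁴: -96  -96  -96  -96  -96  -96  -96  -96
Δ³: -546  -642  -738  -834  -930  -1026  -1122  -1218
Δ²: -1302  -1848  -2490  -3228  -4062  -4992  -6018  -7140
Δ: -1683  -2985  -4833  -7323  -10551  -14613  -19605  -25623
x: -1263  -2946  -5931  -10764  -18087  -28638  -43251  -62856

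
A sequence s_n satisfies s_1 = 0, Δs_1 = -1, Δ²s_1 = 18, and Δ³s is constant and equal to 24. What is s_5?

200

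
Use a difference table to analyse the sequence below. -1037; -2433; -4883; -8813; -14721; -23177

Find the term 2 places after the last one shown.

Δ: -1396, -2450, -3930, -5908, -8456
Δ²: -1054, -1480, -1978, -2548
Δ³: -426, -498, -570
Δ⁴: -72, -72
Constant fourth difference = -72, so extend:
-570 − 72 = -642;  -2548 − 642 = -3190;  -8456 − 3190 = -11646;  -23177 − 11646 = -34823
-642 − 72 = -714;  -3190 − 714 = -3904;  -11646 − 3904 = -15550;  -34823 − 15550 = -50373

-50373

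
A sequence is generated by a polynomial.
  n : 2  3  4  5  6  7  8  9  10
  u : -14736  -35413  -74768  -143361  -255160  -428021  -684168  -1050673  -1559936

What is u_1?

-5105

-20677, -39355, -68593, -111799, -172861, -256147, -366505, -509263
-18678, -29238, -43206, -61062, -83286, -110358, -142758
-10560, -13968, -17856, -22224, -27072, -32400
-3408, -3888, -4368, -4848, -5328
-480, -480, -480, -480
The fifth differences are constant at -480.
Work back: -3408 + 480 = -2928;  -10560 + 2928 = -7632;  -18678 + 7632 = -11046;  -20677 + 11046 = -9631;  -14736 + 9631 = -5105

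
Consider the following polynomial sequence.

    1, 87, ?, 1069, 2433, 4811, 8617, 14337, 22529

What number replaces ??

Using the last 6 terms:
Δ: 1364, 2378, 3806, 5720, 8192
Δ²: 1014, 1428, 1914, 2472
Δ³: 414, 486, 558
Δ⁴: 72, 72
Constant fourth difference = 72.
Extend backward: 414 − 72 = 342;  1014 − 342 = 672;  1364 − 672 = 692;  1069 − 692 = 377

377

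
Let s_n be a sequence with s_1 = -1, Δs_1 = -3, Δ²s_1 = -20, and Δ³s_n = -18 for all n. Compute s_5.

-205

Build the table forward from the leading diagonal:
Δ³: -18  -18  -18  -18  -18
Δ²: -20  -38  -56  -74  -92
Δ: -3  -23  -61  -117  -191
s: -1  -4  -27  -88  -205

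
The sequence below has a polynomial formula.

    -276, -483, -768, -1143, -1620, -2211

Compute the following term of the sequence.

-2928

Δ: -207, -285, -375, -477, -591
Δ²: -78, -90, -102, -114
Δ³: -12, -12, -12
Constant third difference = -12, so extend:
-114 − 12 = -126;  -591 − 126 = -717;  -2211 − 717 = -2928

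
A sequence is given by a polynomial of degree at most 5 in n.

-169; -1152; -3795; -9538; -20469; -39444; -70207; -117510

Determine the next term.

-187233

Δ: -983  -2643  -5743  -10931  -18975  -30763  -47303
Δ²: -1660  -3100  -5188  -8044  -11788  -16540
Δ³: -1440  -2088  -2856  -3744  -4752
Δ⁴: -648  -768  -888  -1008
Δ⁵: -120  -120  -120
Fifth differences constant at -120.
-1008 − 120 = -1128;  -4752 − 1128 = -5880;  -16540 − 5880 = -22420;  -47303 − 22420 = -69723;  -117510 − 69723 = -187233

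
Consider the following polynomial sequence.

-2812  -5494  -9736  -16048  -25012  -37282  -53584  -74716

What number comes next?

First differences: -2682  -4242  -6312  -8964  -12270  -16302  -21132
Second differences: -1560  -2070  -2652  -3306  -4032  -4830
Third differences: -510  -582  -654  -726  -798
Fourth differences: -72  -72  -72  -72
The fourth differences are constant (-72).
-798 − 72 = -870;  -4830 − 870 = -5700;  -21132 − 5700 = -26832;  -74716 − 26832 = -101548

-101548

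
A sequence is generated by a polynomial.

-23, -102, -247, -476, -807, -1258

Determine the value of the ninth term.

-3511

D1: -79, -145, -229, -331, -451
D2: -66, -84, -102, -120
D3: -18, -18, -18
The third differences are constant (-18).
-120 − 18 = -138;  -451 − 138 = -589;  -1258 − 589 = -1847
-138 − 18 = -156;  -589 − 156 = -745;  -1847 − 745 = -2592
-156 − 18 = -174;  -745 − 174 = -919;  -2592 − 919 = -3511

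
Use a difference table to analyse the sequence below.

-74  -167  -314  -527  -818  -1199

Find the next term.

Δ: -93  -147  -213  -291  -381
Δ²: -54  -66  -78  -90
Δ³: -12  -12  -12
Constant third difference = -12, so extend:
-90 − 12 = -102;  -381 − 102 = -483;  -1199 − 483 = -1682

-1682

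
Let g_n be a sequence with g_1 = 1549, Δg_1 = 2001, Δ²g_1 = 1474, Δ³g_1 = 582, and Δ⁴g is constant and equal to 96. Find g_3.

Build the table forward from the leading diagonal:
Δ⁴: 96, 96, 96
Δ³: 582, 678, 774
Δ²: 1474, 2056, 2734
Δ: 2001, 3475, 5531
g: 1549, 3550, 7025

7025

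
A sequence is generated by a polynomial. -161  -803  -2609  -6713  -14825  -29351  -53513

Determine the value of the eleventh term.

-346241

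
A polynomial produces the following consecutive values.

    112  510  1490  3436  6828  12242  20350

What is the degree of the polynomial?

4

398, 980, 1946, 3392, 5414, 8108
582, 966, 1446, 2022, 2694
384, 480, 576, 672
96, 96, 96
The fourth differences are constant, so the polynomial has degree 4.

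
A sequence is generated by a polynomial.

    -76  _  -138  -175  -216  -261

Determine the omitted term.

Using the last 4 terms:
Δ: -37, -41, -45
Δ²: -4, -4
Constant second difference = -4.
Extend backward: -37 + 4 = -33;  -138 + 33 = -105

-105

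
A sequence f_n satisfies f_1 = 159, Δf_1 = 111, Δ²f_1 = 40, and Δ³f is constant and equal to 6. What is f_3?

Build the table forward from the leading diagonal:
Δ³: 6  6  6
Δ²: 40  46  52
Δ: 111  151  197
f: 159  270  421

421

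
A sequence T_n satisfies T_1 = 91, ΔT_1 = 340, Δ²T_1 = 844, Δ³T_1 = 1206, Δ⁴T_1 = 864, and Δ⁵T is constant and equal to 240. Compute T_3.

1615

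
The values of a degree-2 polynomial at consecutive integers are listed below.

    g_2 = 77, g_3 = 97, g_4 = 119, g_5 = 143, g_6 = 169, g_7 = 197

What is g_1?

59

20, 22, 24, 26, 28
2, 2, 2, 2
The second differences are constant at 2.
Work back: 20 − 2 = 18;  77 − 18 = 59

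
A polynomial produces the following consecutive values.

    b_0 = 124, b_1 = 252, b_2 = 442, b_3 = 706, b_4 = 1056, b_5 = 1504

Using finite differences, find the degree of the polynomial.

3

First differences: 128, 190, 264, 350, 448
Second differences: 62, 74, 86, 98
Third differences: 12, 12, 12
The third differences are constant, so the polynomial has degree 3.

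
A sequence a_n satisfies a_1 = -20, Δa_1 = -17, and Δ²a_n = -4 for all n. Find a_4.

Build the table forward from the leading diagonal:
D2: -4  -4  -4  -4
D1: -17  -21  -25  -29
a: -20  -37  -58  -83

-83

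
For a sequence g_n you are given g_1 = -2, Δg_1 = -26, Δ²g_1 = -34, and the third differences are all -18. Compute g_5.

Build the table forward from the leading diagonal:
Third differences: -18, -18, -18, -18, -18
Second differences: -34, -52, -70, -88, -106
First differences: -26, -60, -112, -182, -270
g: -2, -28, -88, -200, -382

-382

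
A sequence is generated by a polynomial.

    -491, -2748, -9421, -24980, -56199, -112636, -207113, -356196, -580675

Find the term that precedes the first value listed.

-4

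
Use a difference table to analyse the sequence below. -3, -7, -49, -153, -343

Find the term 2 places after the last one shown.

First differences: -4 , -42 , -104 , -190
Second differences: -38 , -62 , -86
Third differences: -24 , -24
The third differences are constant (-24).
-86 − 24 = -110;  -190 − 110 = -300;  -343 − 300 = -643
-110 − 24 = -134;  -300 − 134 = -434;  -643 − 434 = -1077

-1077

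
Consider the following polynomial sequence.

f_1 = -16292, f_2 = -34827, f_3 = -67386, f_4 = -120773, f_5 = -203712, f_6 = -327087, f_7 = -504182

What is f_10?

-1531667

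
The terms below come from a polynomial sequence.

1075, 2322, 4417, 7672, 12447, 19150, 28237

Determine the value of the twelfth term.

D1: 1247, 2095, 3255, 4775, 6703, 9087
D2: 848, 1160, 1520, 1928, 2384
D3: 312, 360, 408, 456
D4: 48, 48, 48
The fourth differences are constant (48).
456 + 48 = 504;  2384 + 504 = 2888;  9087 + 2888 = 11975;  28237 + 11975 = 40212
504 + 48 = 552;  2888 + 552 = 3440;  11975 + 3440 = 15415;  40212 + 15415 = 55627
552 + 48 = 600;  3440 + 600 = 4040;  15415 + 4040 = 19455;  55627 + 19455 = 75082
600 + 48 = 648;  4040 + 648 = 4688;  19455 + 4688 = 24143;  75082 + 24143 = 99225
648 + 48 = 696;  4688 + 696 = 5384;  24143 + 5384 = 29527;  99225 + 29527 = 128752

128752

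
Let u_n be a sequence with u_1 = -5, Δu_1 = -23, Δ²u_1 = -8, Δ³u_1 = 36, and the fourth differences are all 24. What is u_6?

280

Build the table forward from the leading diagonal:
D4: 24, 24, 24, 24, 24, 24
D3: 36, 60, 84, 108, 132, 156
D2: -8, 28, 88, 172, 280, 412
D1: -23, -31, -3, 85, 257, 537
u: -5, -28, -59, -62, 23, 280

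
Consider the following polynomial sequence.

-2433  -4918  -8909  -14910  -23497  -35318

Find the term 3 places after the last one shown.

First differences: -2485, -3991, -6001, -8587, -11821
Second differences: -1506, -2010, -2586, -3234
Third differences: -504, -576, -648
Fourth differences: -72, -72
The fourth differences are constant (-72).
-648 − 72 = -720;  -3234 − 720 = -3954;  -11821 − 3954 = -15775;  -35318 − 15775 = -51093
-720 − 72 = -792;  -3954 − 792 = -4746;  -15775 − 4746 = -20521;  -51093 − 20521 = -71614
-792 − 72 = -864;  -4746 − 864 = -5610;  -20521 − 5610 = -26131;  -71614 − 26131 = -97745

-97745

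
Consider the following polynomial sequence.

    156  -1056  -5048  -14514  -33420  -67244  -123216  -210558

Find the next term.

-340724

First differences: -1212 , -3992 , -9466 , -18906 , -33824 , -55972 , -87342
Second differences: -2780 , -5474 , -9440 , -14918 , -22148 , -31370
Third differences: -2694 , -3966 , -5478 , -7230 , -9222
Fourth differences: -1272 , -1512 , -1752 , -1992
Fifth differences: -240 , -240 , -240
The fifth differences are constant (-240).
-1992 − 240 = -2232;  -9222 − 2232 = -11454;  -31370 − 11454 = -42824;  -87342 − 42824 = -130166;  -210558 − 130166 = -340724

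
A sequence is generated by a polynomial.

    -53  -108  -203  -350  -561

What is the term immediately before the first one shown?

D1: -55  -95  -147  -211
D2: -40  -52  -64
D3: -12  -12
The third differences are constant at -12.
Work back: -40 + 12 = -28;  -55 + 28 = -27;  -53 + 27 = -26

-26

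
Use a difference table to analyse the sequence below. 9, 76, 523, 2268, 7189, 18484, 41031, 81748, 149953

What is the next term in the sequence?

257724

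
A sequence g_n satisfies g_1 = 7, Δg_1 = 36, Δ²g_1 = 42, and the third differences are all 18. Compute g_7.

Build the table forward from the leading diagonal:
Third differences: 18, 18, 18, 18, 18, 18, 18
Second differences: 42, 60, 78, 96, 114, 132, 150
First differences: 36, 78, 138, 216, 312, 426, 558
g: 7, 43, 121, 259, 475, 787, 1213

1213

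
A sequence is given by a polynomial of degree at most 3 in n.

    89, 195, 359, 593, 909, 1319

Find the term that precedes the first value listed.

D1: 106, 164, 234, 316, 410
D2: 58, 70, 82, 94
D3: 12, 12, 12
The third differences are constant at 12.
Work back: 58 − 12 = 46;  106 − 46 = 60;  89 − 60 = 29

29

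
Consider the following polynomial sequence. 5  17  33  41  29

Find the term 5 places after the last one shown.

-751

Δ: 12, 16, 8, -12
Δ²: 4, -8, -20
Δ³: -12, -12
Constant third difference = -12, so extend:
-20 − 12 = -32;  -12 − 32 = -44;  29 − 44 = -15
-32 − 12 = -44;  -44 − 44 = -88;  -15 − 88 = -103
-44 − 12 = -56;  -88 − 56 = -144;  -103 − 144 = -247
-56 − 12 = -68;  -144 − 68 = -212;  -247 − 212 = -459
-68 − 12 = -80;  -212 − 80 = -292;  -459 − 292 = -751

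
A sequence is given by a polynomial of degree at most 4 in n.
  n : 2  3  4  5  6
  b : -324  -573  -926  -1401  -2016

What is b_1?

-161

First differences: -249, -353, -475, -615
Second differences: -104, -122, -140
Third differences: -18, -18
The third differences are constant at -18.
Work back: -104 + 18 = -86;  -249 + 86 = -163;  -324 + 163 = -161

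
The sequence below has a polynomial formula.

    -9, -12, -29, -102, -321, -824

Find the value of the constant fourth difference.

First differences: -3, -17, -73, -219, -503
Second differences: -14, -56, -146, -284
Third differences: -42, -90, -138
Fourth differences: -48, -48

-48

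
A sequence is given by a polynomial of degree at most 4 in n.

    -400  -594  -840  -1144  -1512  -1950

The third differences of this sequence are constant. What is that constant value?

-6

D1: -194, -246, -304, -368, -438
D2: -52, -58, -64, -70
D3: -6, -6, -6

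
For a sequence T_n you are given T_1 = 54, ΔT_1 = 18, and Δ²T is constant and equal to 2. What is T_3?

Build the table forward from the leading diagonal:
D2: 2  2  2
D1: 18  20  22
T: 54  72  92

92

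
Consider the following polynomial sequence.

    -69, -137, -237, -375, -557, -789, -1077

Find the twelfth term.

-3567

D1: -68, -100, -138, -182, -232, -288
D2: -32, -38, -44, -50, -56
D3: -6, -6, -6, -6
Third differences constant at -6.
-56 − 6 = -62;  -288 − 62 = -350;  -1077 − 350 = -1427
-62 − 6 = -68;  -350 − 68 = -418;  -1427 − 418 = -1845
-68 − 6 = -74;  -418 − 74 = -492;  -1845 − 492 = -2337
-74 − 6 = -80;  -492 − 80 = -572;  -2337 − 572 = -2909
-80 − 6 = -86;  -572 − 86 = -658;  -2909 − 658 = -3567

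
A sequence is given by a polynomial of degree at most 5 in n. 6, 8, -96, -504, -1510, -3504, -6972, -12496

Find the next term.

D1: 2, -104, -408, -1006, -1994, -3468, -5524
D2: -106, -304, -598, -988, -1474, -2056
D3: -198, -294, -390, -486, -582
D4: -96, -96, -96, -96
The fourth differences are constant (-96).
-582 − 96 = -678;  -2056 − 678 = -2734;  -5524 − 2734 = -8258;  -12496 − 8258 = -20754

-20754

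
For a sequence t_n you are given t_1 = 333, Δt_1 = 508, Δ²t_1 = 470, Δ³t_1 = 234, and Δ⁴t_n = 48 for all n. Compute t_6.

Build the table forward from the leading diagonal:
Fourth differences: 48, 48, 48, 48, 48, 48
Third differences: 234, 282, 330, 378, 426, 474
Second differences: 470, 704, 986, 1316, 1694, 2120
First differences: 508, 978, 1682, 2668, 3984, 5678
t: 333, 841, 1819, 3501, 6169, 10153

10153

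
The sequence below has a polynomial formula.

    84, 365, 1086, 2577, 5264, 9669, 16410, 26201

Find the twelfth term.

113505

281, 721, 1491, 2687, 4405, 6741, 9791
440, 770, 1196, 1718, 2336, 3050
330, 426, 522, 618, 714
96, 96, 96, 96
Fourth differences constant at 96.
714 + 96 = 810;  3050 + 810 = 3860;  9791 + 3860 = 13651;  26201 + 13651 = 39852
810 + 96 = 906;  3860 + 906 = 4766;  13651 + 4766 = 18417;  39852 + 18417 = 58269
906 + 96 = 1002;  4766 + 1002 = 5768;  18417 + 5768 = 24185;  58269 + 24185 = 82454
1002 + 96 = 1098;  5768 + 1098 = 6866;  24185 + 6866 = 31051;  82454 + 31051 = 113505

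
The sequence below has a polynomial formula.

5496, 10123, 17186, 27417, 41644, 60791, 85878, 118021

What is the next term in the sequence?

158432

D1: 4627, 7063, 10231, 14227, 19147, 25087, 32143
D2: 2436, 3168, 3996, 4920, 5940, 7056
D3: 732, 828, 924, 1020, 1116
D4: 96, 96, 96, 96
The fourth differences are constant (96).
1116 + 96 = 1212;  7056 + 1212 = 8268;  32143 + 8268 = 40411;  118021 + 40411 = 158432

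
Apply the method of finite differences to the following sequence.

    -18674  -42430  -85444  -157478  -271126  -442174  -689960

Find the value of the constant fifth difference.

Δ: -23756, -43014, -72034, -113648, -171048, -247786
Δ²: -19258, -29020, -41614, -57400, -76738
Δ³: -9762, -12594, -15786, -19338
Δ⁴: -2832, -3192, -3552
Δ⁵: -360, -360

-360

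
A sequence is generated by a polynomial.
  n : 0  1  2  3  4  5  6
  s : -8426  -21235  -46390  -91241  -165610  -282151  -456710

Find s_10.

-2183926

-12809, -25155, -44851, -74369, -116541, -174559
-12346, -19696, -29518, -42172, -58018
-7350, -9822, -12654, -15846
-2472, -2832, -3192
-360, -360
The fifth differences are constant (-360).
-3192 − 360 = -3552;  -15846 − 3552 = -19398;  -58018 − 19398 = -77416;  -174559 − 77416 = -251975;  -456710 − 251975 = -708685
-3552 − 360 = -3912;  -19398 − 3912 = -23310;  -77416 − 23310 = -100726;  -251975 − 100726 = -352701;  -708685 − 352701 = -1061386
-3912 − 360 = -4272;  -23310 − 4272 = -27582;  -100726 − 27582 = -128308;  -352701 − 128308 = -481009;  -1061386 − 481009 = -1542395
-4272 − 360 = -4632;  -27582 − 4632 = -32214;  -128308 − 32214 = -160522;  -481009 − 160522 = -641531;  -1542395 − 641531 = -2183926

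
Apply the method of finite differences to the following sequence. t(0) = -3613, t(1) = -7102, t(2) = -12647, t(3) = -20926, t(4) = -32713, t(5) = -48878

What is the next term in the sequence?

D1: -3489 , -5545 , -8279 , -11787 , -16165
D2: -2056 , -2734 , -3508 , -4378
D3: -678 , -774 , -870
D4: -96 , -96
Constant fourth difference = -96, so extend:
-870 − 96 = -966;  -4378 − 966 = -5344;  -16165 − 5344 = -21509;  -48878 − 21509 = -70387

-70387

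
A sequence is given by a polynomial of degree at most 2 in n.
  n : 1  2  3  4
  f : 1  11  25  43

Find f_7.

121

First differences: 10, 14, 18
Second differences: 4, 4
Constant second difference = 4, so extend:
18 + 4 = 22;  43 + 22 = 65
22 + 4 = 26;  65 + 26 = 91
26 + 4 = 30;  91 + 30 = 121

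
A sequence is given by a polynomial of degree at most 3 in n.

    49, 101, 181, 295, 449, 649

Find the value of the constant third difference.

First differences: 52, 80, 114, 154, 200
Second differences: 28, 34, 40, 46
Third differences: 6, 6, 6

6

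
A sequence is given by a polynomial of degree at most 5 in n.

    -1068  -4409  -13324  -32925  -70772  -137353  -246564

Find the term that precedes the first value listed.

-3341, -8915, -19601, -37847, -66581, -109211
-5574, -10686, -18246, -28734, -42630
-5112, -7560, -10488, -13896
-2448, -2928, -3408
-480, -480
The fifth differences are constant at -480.
Work back: -2448 + 480 = -1968;  -5112 + 1968 = -3144;  -5574 + 3144 = -2430;  -3341 + 2430 = -911;  -1068 + 911 = -157

-157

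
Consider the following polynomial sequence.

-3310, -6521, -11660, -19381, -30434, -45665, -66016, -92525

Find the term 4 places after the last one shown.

-284261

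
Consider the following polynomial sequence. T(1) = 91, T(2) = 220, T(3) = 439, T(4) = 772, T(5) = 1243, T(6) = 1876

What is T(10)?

First differences: 129  219  333  471  633
Second differences: 90  114  138  162
Third differences: 24  24  24
Constant third difference = 24, so extend:
162 + 24 = 186;  633 + 186 = 819;  1876 + 819 = 2695
186 + 24 = 210;  819 + 210 = 1029;  2695 + 1029 = 3724
210 + 24 = 234;  1029 + 234 = 1263;  3724 + 1263 = 4987
234 + 24 = 258;  1263 + 258 = 1521;  4987 + 1521 = 6508

6508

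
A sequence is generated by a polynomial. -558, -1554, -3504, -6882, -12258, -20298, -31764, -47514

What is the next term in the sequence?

-68502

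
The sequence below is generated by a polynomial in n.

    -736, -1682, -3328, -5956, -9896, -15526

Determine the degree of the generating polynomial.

4

-946, -1646, -2628, -3940, -5630
-700, -982, -1312, -1690
-282, -330, -378
-48, -48
The fourth differences are constant, so the polynomial has degree 4.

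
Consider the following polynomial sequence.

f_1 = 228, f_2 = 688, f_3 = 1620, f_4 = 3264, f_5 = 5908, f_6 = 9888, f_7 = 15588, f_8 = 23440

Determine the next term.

33924

Δ: 460 , 932 , 1644 , 2644 , 3980 , 5700 , 7852
Δ²: 472 , 712 , 1000 , 1336 , 1720 , 2152
Δ³: 240 , 288 , 336 , 384 , 432
Δ⁴: 48 , 48 , 48 , 48
Constant fourth difference = 48, so extend:
432 + 48 = 480;  2152 + 480 = 2632;  7852 + 2632 = 10484;  23440 + 10484 = 33924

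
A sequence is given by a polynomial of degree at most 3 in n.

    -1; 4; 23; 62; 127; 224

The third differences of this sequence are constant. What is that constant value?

6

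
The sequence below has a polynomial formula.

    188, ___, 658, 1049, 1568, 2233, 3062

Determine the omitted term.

Using the last 5 terms:
Δ: 391, 519, 665, 829
Δ²: 128, 146, 164
Δ³: 18, 18
Constant third difference = 18.
Extend backward: 128 − 18 = 110;  391 − 110 = 281;  658 − 281 = 377

377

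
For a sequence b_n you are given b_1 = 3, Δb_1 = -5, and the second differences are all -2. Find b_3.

Build the table forward from the leading diagonal:
Second differences: -2, -2, -2
First differences: -5, -7, -9
b: 3, -2, -9

-9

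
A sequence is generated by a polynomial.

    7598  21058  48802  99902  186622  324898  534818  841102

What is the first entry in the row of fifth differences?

D1: 13460, 27744, 51100, 86720, 138276, 209920, 306284
D2: 14284, 23356, 35620, 51556, 71644, 96364
D3: 9072, 12264, 15936, 20088, 24720
D4: 3192, 3672, 4152, 4632
D5: 480, 480, 480

480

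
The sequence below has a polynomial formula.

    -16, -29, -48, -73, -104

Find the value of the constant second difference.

Δ: -13, -19, -25, -31
Δ²: -6, -6, -6

-6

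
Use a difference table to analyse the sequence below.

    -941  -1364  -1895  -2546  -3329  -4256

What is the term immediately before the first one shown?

-614

D1: -423, -531, -651, -783, -927
D2: -108, -120, -132, -144
D3: -12, -12, -12
The third differences are constant at -12.
Work back: -108 + 12 = -96;  -423 + 96 = -327;  -941 + 327 = -614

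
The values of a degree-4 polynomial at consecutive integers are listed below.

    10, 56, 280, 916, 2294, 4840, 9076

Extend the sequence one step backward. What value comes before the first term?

4

Δ: 46  224  636  1378  2546  4236
Δ²: 178  412  742  1168  1690
Δ³: 234  330  426  522
Δ⁴: 96  96  96
The fourth differences are constant at 96.
Work back: 234 − 96 = 138;  178 − 138 = 40;  46 − 40 = 6;  10 − 6 = 4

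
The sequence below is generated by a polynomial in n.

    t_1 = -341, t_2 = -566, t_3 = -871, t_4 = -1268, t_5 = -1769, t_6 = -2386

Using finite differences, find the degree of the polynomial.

3

Δ: -225, -305, -397, -501, -617
Δ²: -80, -92, -104, -116
Δ³: -12, -12, -12
The third differences are constant, so the polynomial has degree 3.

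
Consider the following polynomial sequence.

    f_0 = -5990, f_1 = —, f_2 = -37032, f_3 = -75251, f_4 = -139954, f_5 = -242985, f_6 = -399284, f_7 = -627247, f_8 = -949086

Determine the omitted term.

Using the last 7 terms:
D1: -38219, -64703, -103031, -156299, -227963, -321839
D2: -26484, -38328, -53268, -71664, -93876
D3: -11844, -14940, -18396, -22212
D4: -3096, -3456, -3816
D5: -360, -360
Constant fifth difference = -360.
Extend backward: -3096 + 360 = -2736;  -11844 + 2736 = -9108;  -26484 + 9108 = -17376;  -38219 + 17376 = -20843;  -37032 + 20843 = -16189

-16189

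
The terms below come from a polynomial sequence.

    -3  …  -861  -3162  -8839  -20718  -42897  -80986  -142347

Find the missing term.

Using the last 7 terms:
D1: -2301, -5677, -11879, -22179, -38089, -61361
D2: -3376, -6202, -10300, -15910, -23272
D3: -2826, -4098, -5610, -7362
D4: -1272, -1512, -1752
D5: -240, -240
Constant fifth difference = -240.
Extend backward: -1272 + 240 = -1032;  -2826 + 1032 = -1794;  -3376 + 1794 = -1582;  -2301 + 1582 = -719;  -861 + 719 = -142

-142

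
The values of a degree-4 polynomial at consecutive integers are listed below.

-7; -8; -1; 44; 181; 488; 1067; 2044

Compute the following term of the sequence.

3569

D1: -1 , 7 , 45 , 137 , 307 , 579 , 977
D2: 8 , 38 , 92 , 170 , 272 , 398
D3: 30 , 54 , 78 , 102 , 126
D4: 24 , 24 , 24 , 24
Constant fourth difference = 24, so extend:
126 + 24 = 150;  398 + 150 = 548;  977 + 548 = 1525;  2044 + 1525 = 3569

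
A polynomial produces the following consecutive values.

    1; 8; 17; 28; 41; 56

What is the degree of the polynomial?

7, 9, 11, 13, 15
2, 2, 2, 2
The second differences are constant, so the polynomial has degree 2.

2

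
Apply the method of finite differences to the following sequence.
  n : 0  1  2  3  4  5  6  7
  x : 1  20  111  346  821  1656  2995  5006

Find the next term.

D1: 19, 91, 235, 475, 835, 1339, 2011
D2: 72, 144, 240, 360, 504, 672
D3: 72, 96, 120, 144, 168
D4: 24, 24, 24, 24
The fourth differences are constant (24).
168 + 24 = 192;  672 + 192 = 864;  2011 + 864 = 2875;  5006 + 2875 = 7881

7881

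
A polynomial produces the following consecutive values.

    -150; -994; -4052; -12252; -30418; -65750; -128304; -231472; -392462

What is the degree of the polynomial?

Δ: -844, -3058, -8200, -18166, -35332, -62554, -103168, -160990
Δ²: -2214, -5142, -9966, -17166, -27222, -40614, -57822
Δ³: -2928, -4824, -7200, -10056, -13392, -17208
Δ⁴: -1896, -2376, -2856, -3336, -3816
Δ⁵: -480, -480, -480, -480
The fifth differences are constant, so the polynomial has degree 5.

5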